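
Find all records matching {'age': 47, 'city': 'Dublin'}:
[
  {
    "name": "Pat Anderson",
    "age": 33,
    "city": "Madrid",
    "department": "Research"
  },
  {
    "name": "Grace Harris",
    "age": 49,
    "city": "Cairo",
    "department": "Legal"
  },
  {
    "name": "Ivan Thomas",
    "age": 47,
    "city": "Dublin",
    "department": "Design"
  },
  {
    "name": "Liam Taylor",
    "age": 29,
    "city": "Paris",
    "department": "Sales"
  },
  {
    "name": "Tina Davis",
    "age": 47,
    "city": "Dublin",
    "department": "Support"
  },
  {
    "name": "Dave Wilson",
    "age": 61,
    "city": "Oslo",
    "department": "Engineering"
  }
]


Search criteria: {'age': 47, 'city': 'Dublin'}

Checking 6 records:
  Pat Anderson: {age: 33, city: Madrid}
  Grace Harris: {age: 49, city: Cairo}
  Ivan Thomas: {age: 47, city: Dublin} <-- MATCH
  Liam Taylor: {age: 29, city: Paris}
  Tina Davis: {age: 47, city: Dublin} <-- MATCH
  Dave Wilson: {age: 61, city: Oslo}

Matches: ["Ivan Thomas", "Tina Davis"]

["Ivan Thomas", "Tina Davis"]


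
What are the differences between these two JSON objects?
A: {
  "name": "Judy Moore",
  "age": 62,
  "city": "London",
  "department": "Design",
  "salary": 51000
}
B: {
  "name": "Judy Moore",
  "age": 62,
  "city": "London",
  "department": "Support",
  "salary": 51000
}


Comparing each field (in key order):
  name: same
  age: same
  city: same
  department: DIFFERENT
  salary: same
Differences:
  department: Design -> Support

1 field(s) changed

1 change: department


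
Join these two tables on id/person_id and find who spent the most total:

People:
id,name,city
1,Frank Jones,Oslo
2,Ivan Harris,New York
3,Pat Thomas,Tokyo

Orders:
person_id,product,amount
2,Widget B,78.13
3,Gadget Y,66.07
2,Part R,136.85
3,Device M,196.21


Join on: people.id = orders.person_id

Joined rows:
  Ivan Harris (New York) bought Widget B for $78.13
  Pat Thomas (Tokyo) bought Gadget Y for $66.07
  Ivan Harris (New York) bought Part R for $136.85
  Pat Thomas (Tokyo) bought Device M for $196.21

Total per person:
  Pat Thomas: $262.28
  Ivan Harris: $214.98

Top spender: Pat Thomas ($262.28)

Pat Thomas ($262.28)


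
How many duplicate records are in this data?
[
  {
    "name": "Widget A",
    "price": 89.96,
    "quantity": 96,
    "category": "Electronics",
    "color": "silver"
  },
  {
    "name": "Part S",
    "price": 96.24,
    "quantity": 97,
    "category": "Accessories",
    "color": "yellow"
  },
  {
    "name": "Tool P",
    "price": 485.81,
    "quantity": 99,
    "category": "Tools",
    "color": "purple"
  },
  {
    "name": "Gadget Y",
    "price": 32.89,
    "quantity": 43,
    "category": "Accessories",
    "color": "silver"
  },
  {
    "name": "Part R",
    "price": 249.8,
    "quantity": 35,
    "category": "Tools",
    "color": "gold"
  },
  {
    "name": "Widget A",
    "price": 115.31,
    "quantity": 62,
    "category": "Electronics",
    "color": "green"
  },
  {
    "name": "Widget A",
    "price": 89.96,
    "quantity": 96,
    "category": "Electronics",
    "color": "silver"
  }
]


Checking 7 records for duplicates:

  Row 1: Widget A ($89.96, qty 96)
  Row 2: Part S ($96.24, qty 97)
  Row 3: Tool P ($485.81, qty 99)
  Row 4: Gadget Y ($32.89, qty 43)
  Row 5: Part R ($249.8, qty 35)
  Row 6: Widget A ($115.31, qty 62)
  Row 7: Widget A ($89.96, qty 96) <-- DUPLICATE

Duplicates found: 1
Unique records: 6

1 duplicates, 6 unique


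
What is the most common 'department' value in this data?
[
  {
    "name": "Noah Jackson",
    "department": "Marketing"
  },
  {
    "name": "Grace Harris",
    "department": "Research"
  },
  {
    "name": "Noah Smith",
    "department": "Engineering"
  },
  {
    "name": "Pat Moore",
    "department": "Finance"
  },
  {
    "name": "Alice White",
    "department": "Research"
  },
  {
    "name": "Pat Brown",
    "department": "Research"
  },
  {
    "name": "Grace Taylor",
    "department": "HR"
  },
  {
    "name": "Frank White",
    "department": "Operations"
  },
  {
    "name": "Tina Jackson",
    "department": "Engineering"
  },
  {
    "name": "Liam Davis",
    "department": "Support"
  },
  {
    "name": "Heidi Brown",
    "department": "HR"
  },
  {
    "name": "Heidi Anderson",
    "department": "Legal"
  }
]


Counting 'department' values across 12 records:

  Research: 3 ###
  Engineering: 2 ##
  HR: 2 ##
  Marketing: 1 #
  Finance: 1 #
  Operations: 1 #
  Support: 1 #
  Legal: 1 #

Most common: Research (3 times)

Research (3 times)


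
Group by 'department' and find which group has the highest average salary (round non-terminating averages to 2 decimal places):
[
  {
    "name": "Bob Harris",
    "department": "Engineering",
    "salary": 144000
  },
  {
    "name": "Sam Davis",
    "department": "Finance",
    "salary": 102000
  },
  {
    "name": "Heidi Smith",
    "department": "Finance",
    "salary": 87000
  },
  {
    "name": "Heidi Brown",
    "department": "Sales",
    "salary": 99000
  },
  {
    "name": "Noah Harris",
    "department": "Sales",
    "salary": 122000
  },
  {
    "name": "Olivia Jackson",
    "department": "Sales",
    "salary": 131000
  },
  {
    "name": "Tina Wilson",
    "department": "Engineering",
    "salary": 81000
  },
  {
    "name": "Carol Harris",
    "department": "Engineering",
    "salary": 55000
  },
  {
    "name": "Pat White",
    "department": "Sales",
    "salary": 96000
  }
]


Group by: department

Groups:
  Engineering: 3 people, avg salary = 280000/3 ≈ $93333.33
  Finance: 2 people, avg salary = 189000/2 = $94500
  Sales: 4 people, avg salary = 448000/4 = $112000

Highest average salary: Sales ($112000)

Sales ($112000)


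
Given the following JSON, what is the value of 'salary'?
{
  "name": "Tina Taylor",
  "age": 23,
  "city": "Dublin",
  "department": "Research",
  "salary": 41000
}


Looking up field 'salary'
Value: 41000

41000


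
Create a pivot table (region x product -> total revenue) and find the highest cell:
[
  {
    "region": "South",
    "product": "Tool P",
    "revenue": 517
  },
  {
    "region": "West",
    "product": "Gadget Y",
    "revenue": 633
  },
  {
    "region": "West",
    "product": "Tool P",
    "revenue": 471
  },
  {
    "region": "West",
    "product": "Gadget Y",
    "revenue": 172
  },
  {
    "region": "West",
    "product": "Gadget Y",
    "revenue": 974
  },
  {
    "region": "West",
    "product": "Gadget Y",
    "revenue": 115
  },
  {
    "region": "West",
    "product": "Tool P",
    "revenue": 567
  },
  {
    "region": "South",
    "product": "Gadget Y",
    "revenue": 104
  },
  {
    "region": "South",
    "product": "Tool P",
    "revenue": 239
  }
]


Pivot: region (rows) x product (columns) -> total revenue

     Gadget Y      Tool P      
South          104           756  
West          1894          1038  

Highest: West / Gadget Y = $1894

West / Gadget Y = $1894


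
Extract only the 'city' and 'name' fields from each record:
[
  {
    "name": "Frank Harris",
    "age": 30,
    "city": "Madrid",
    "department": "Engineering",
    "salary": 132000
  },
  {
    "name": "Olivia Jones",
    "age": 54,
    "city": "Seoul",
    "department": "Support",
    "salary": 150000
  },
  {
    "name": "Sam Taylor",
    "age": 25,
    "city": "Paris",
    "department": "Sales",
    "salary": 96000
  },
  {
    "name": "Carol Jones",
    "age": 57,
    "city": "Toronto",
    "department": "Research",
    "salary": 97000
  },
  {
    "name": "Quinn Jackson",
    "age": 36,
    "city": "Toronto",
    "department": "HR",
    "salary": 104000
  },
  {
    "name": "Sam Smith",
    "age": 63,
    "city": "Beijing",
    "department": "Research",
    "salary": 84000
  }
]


Original: 6 records with fields: name, age, city, department, salary
Keep: ['city', 'name']
Drop: ['age', 'department', 'salary']
Result: 6 records, 2 fields each

[
  {
    "city": "Madrid",
    "name": "Frank Harris"
  },
  {
    "city": "Seoul",
    "name": "Olivia Jones"
  },
  {
    "city": "Paris",
    "name": "Sam Taylor"
  },
  {
    "city": "Toronto",
    "name": "Carol Jones"
  },
  {
    "city": "Toronto",
    "name": "Quinn Jackson"
  },
  {
    "city": "Beijing",
    "name": "Sam Smith"
  }
]


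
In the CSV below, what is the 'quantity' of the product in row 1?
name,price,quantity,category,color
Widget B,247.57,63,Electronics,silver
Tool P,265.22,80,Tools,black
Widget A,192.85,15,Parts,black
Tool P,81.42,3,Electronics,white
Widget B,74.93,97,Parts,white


Query: Row 1 ('Widget B'), column 'quantity'
Value: 63

63


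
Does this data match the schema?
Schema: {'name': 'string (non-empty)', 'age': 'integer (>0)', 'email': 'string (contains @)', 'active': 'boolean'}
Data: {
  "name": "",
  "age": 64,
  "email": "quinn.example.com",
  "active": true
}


Validating each field against schema:
  name: FAIL ("" is an empty string)
  age: OK (positive integer)
  email: FAIL ("quinn.example.com" does not contain @)
  active: OK (boolean)

Result: INVALID (2 errors: name, email)

INVALID (2 errors: name, email)


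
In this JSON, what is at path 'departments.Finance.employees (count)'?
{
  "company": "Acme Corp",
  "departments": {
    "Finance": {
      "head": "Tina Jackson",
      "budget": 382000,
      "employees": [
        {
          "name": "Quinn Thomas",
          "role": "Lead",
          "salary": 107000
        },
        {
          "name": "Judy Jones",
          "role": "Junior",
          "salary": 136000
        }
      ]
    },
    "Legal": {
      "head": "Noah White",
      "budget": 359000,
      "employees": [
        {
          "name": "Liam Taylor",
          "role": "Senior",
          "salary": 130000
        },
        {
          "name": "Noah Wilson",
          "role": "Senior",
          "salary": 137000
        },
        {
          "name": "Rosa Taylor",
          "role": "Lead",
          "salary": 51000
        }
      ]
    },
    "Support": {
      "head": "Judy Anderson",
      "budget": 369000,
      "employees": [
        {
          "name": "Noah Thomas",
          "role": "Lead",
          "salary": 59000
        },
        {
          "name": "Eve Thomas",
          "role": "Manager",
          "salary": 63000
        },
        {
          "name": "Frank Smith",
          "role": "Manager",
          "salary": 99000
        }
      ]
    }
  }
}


Path: departments.Finance.employees (count)

Navigate:
  -> departments
  -> Finance
  -> employees (array, length 2)

2


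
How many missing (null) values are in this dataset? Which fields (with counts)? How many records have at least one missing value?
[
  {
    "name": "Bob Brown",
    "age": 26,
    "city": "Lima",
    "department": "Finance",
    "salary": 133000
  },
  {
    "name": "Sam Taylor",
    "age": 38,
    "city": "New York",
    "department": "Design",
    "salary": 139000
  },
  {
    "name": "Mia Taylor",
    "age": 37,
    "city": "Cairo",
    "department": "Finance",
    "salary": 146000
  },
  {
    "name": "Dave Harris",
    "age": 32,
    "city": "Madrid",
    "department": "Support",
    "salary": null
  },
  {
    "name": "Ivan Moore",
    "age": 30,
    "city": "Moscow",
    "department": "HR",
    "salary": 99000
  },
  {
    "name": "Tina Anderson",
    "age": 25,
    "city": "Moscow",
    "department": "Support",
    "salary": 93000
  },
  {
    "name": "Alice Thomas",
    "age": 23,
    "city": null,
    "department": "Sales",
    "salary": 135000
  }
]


Checking for missing (null) values in 7 records:

  Bob Brown: complete
  Sam Taylor: complete
  Mia Taylor: complete
  Dave Harris: salary
  Ivan Moore: complete
  Tina Anderson: complete
  Alice Thomas: city

Per field:
  name: 0 missing
  age: 0 missing
  city: 1 missing
  department: 0 missing
  salary: 1 missing

Total missing values: 2
Records with any missing: 2

2 missing values (city: 1, salary: 1); 2 incomplete records


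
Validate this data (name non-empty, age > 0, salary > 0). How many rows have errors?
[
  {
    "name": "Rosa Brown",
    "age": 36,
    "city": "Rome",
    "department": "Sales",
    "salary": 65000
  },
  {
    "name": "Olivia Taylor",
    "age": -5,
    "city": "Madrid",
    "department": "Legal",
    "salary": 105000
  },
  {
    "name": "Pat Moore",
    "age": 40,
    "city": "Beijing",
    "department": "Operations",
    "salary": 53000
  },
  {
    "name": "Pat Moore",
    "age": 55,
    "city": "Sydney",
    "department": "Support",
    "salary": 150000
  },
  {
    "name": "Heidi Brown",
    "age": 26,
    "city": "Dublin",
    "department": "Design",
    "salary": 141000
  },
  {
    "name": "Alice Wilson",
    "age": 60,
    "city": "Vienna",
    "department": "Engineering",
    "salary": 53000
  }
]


Validating 6 records:
Rules: name non-empty, age > 0, salary > 0

  Row 1 (Rosa Brown): OK
  Row 2 (Olivia Taylor): negative age: -5
  Row 3 (Pat Moore): OK
  Row 4 (Pat Moore): OK
  Row 5 (Heidi Brown): OK
  Row 6 (Alice Wilson): OK

Total errors: 1

1 errors


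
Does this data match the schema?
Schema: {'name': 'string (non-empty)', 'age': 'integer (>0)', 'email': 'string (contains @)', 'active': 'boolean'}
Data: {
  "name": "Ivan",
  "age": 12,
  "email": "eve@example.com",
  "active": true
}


Validating each field against schema:
  name: OK (non-empty string)
  age: OK (positive integer)
  email: OK (string with @)
  active: OK (boolean)

Result: VALID

VALID


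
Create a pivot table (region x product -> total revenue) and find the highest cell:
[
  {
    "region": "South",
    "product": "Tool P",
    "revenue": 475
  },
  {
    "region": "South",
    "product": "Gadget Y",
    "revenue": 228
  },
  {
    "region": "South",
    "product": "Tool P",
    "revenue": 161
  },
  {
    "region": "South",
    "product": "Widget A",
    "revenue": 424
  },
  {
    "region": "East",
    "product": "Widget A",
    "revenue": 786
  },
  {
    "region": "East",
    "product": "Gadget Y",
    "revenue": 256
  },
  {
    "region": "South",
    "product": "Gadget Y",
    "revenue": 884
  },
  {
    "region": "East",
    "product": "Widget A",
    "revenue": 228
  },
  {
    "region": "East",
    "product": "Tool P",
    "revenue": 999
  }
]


Pivot: region (rows) x product (columns) -> total revenue

     Gadget Y      Tool P        Widget A    
East           256           999          1014  
South         1112           636           424  

Highest: South / Gadget Y = $1112

South / Gadget Y = $1112


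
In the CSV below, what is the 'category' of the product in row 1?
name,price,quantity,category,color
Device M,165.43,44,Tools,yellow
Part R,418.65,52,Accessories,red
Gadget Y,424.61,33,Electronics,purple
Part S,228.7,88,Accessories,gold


Query: Row 1 ('Device M'), column 'category'
Value: Tools

Tools


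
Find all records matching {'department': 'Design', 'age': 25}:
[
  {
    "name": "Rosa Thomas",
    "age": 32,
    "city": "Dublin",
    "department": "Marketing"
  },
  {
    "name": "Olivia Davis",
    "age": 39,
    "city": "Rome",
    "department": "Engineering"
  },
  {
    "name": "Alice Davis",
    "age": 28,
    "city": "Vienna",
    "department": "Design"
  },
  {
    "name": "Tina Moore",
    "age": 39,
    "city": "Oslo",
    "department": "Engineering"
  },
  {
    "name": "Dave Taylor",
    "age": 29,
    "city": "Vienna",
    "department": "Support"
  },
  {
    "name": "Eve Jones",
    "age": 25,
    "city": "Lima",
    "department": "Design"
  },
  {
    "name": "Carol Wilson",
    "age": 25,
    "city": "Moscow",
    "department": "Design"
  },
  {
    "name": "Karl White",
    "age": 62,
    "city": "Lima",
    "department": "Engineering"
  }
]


Search criteria: {'department': 'Design', 'age': 25}

Checking 8 records:
  Rosa Thomas: {department: Marketing, age: 32}
  Olivia Davis: {department: Engineering, age: 39}
  Alice Davis: {department: Design, age: 28}
  Tina Moore: {department: Engineering, age: 39}
  Dave Taylor: {department: Support, age: 29}
  Eve Jones: {department: Design, age: 25} <-- MATCH
  Carol Wilson: {department: Design, age: 25} <-- MATCH
  Karl White: {department: Engineering, age: 62}

Matches: ["Eve Jones", "Carol Wilson"]

["Eve Jones", "Carol Wilson"]


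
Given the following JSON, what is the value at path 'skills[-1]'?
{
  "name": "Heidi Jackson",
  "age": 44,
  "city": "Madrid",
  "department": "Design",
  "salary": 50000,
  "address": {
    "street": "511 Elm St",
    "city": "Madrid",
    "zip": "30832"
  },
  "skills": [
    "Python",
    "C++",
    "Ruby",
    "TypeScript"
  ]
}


Query: skills[-1]
Path: skills -> last element
Value: TypeScript

TypeScript


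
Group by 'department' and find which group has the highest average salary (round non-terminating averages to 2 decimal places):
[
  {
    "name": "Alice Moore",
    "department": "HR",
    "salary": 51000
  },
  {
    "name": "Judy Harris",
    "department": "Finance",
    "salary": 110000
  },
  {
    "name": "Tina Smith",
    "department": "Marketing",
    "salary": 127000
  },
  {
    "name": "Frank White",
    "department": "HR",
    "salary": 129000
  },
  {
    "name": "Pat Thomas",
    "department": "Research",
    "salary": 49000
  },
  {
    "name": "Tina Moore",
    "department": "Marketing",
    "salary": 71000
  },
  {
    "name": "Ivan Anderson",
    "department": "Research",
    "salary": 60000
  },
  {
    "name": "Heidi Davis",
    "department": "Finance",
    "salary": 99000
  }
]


Group by: department

Groups:
  Finance: 2 people, avg salary = 209000/2 = $104500
  HR: 2 people, avg salary = 180000/2 = $90000
  Marketing: 2 people, avg salary = 198000/2 = $99000
  Research: 2 people, avg salary = 109000/2 = $54500

Highest average salary: Finance ($104500)

Finance ($104500)


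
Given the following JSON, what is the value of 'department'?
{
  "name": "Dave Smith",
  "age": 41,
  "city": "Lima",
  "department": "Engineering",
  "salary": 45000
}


Looking up field 'department'
Value: Engineering

Engineering


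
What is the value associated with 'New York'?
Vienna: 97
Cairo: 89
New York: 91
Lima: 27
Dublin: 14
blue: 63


Looking up key 'New York'
Value: 91

91


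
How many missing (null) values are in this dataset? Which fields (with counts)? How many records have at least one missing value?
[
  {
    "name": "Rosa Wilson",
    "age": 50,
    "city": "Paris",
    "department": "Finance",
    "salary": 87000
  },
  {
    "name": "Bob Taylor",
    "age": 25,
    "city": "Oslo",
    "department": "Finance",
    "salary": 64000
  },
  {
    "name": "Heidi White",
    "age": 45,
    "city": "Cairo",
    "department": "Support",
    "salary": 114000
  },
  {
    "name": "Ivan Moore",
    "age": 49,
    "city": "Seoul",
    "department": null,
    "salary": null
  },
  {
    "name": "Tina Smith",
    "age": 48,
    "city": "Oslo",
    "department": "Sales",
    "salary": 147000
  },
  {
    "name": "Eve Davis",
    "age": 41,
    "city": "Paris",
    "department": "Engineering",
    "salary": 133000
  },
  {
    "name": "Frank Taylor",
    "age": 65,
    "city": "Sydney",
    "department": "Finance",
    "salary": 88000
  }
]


Checking for missing (null) values in 7 records:

  Rosa Wilson: complete
  Bob Taylor: complete
  Heidi White: complete
  Ivan Moore: department, salary
  Tina Smith: complete
  Eve Davis: complete
  Frank Taylor: complete

Per field:
  name: 0 missing
  age: 0 missing
  city: 0 missing
  department: 1 missing
  salary: 1 missing

Total missing values: 2
Records with any missing: 1

2 missing values (department: 1, salary: 1); 1 incomplete records


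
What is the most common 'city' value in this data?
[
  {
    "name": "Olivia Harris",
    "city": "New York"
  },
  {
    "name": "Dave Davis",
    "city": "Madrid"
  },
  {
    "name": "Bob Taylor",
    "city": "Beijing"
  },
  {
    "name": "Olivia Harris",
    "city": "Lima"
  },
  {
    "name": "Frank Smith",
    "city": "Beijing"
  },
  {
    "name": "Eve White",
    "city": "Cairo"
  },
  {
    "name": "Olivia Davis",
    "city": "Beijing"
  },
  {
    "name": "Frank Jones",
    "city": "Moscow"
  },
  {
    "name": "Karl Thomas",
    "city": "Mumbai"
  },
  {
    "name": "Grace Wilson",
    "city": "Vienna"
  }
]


Counting 'city' values across 10 records:

  Beijing: 3 ###
  New York: 1 #
  Madrid: 1 #
  Lima: 1 #
  Cairo: 1 #
  Moscow: 1 #
  Mumbai: 1 #
  Vienna: 1 #

Most common: Beijing (3 times)

Beijing (3 times)


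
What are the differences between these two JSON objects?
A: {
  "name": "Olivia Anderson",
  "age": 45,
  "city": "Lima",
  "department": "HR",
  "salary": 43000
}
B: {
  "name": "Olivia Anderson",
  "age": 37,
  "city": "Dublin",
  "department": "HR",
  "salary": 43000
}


Comparing each field (in key order):
  name: same
  age: DIFFERENT
  city: DIFFERENT
  department: same
  salary: same
Differences:
  age: 45 -> 37
  city: Lima -> Dublin

2 field(s) changed

2 changes: age, city


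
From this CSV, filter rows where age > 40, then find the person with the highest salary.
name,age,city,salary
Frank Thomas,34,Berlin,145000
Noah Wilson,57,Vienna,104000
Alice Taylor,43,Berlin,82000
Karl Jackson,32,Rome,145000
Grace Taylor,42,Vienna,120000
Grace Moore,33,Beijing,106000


Filter: age > 40
Sort by: salary (descending)

Filtered records (3):
  Grace Taylor, age 42, salary $120000
  Noah Wilson, age 57, salary $104000
  Alice Taylor, age 43, salary $82000

Highest salary: Grace Taylor ($120000)

Grace Taylor


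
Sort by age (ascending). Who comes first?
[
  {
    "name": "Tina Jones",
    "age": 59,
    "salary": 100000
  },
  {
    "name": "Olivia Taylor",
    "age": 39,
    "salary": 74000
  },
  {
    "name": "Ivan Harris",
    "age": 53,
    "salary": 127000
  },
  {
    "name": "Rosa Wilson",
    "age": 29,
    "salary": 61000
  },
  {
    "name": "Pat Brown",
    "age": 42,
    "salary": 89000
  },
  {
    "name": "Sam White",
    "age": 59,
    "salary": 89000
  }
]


Sort by: age (ascending)

Sorted order:
  1. Rosa Wilson (age = 29)
  2. Olivia Taylor (age = 39)
  3. Pat Brown (age = 42)
  4. Ivan Harris (age = 53)
  5. Tina Jones (age = 59)
  6. Sam White (age = 59)

First: Rosa Wilson

Rosa Wilson


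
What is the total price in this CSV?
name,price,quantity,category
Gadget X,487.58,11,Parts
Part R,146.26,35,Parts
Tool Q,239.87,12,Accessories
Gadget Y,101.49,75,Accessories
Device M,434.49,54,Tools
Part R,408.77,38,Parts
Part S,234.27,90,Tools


Computing total price:
Values: [487.58, 146.26, 239.87, 101.49, 434.49, 408.77, 234.27]
Sum = 2052.73

2052.73


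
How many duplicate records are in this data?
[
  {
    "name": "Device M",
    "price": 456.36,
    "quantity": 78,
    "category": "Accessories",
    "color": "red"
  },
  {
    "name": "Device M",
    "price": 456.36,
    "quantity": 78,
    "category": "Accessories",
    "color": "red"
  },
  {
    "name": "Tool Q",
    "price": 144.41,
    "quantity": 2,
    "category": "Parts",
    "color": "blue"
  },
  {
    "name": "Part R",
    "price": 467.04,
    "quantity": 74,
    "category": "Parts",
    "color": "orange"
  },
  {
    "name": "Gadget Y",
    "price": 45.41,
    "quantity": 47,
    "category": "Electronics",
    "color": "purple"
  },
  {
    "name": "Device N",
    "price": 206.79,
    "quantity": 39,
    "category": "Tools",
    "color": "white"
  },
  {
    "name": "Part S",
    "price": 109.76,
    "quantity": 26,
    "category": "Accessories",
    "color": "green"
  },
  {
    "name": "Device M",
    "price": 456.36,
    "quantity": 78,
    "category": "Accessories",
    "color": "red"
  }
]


Checking 8 records for duplicates:

  Row 1: Device M ($456.36, qty 78)
  Row 2: Device M ($456.36, qty 78) <-- DUPLICATE
  Row 3: Tool Q ($144.41, qty 2)
  Row 4: Part R ($467.04, qty 74)
  Row 5: Gadget Y ($45.41, qty 47)
  Row 6: Device N ($206.79, qty 39)
  Row 7: Part S ($109.76, qty 26)
  Row 8: Device M ($456.36, qty 78) <-- DUPLICATE

Duplicates found: 2
Unique records: 6

2 duplicates, 6 unique


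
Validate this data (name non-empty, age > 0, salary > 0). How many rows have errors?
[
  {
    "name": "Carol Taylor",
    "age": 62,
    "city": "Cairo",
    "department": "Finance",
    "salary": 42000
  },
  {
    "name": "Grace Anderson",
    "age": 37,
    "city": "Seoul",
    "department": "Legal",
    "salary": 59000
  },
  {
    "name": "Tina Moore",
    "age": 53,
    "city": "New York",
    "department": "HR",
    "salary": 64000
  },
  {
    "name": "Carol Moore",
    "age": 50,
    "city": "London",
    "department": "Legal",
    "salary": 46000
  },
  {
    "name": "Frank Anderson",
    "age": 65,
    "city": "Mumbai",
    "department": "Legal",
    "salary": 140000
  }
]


Validating 5 records:
Rules: name non-empty, age > 0, salary > 0

  Row 1 (Carol Taylor): OK
  Row 2 (Grace Anderson): OK
  Row 3 (Tina Moore): OK
  Row 4 (Carol Moore): OK
  Row 5 (Frank Anderson): OK

Total errors: 0

0 errors


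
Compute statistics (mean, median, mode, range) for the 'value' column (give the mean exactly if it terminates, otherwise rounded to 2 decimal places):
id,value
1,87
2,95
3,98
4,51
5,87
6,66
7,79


Data: [87, 95, 98, 51, 87, 66, 79]
Count: 7
Sum: 563
Mean: 563/7 ≈ 80.43 (rounded to 2 decimal places)
Sorted: [51, 66, 79, 87, 87, 95, 98]
Median: 87.0
Mode: 87 (2 times)
Range: 98 - 51 = 47
Min: 51, Max: 98

mean≈80.43, median=87.0, mode=87, range=47


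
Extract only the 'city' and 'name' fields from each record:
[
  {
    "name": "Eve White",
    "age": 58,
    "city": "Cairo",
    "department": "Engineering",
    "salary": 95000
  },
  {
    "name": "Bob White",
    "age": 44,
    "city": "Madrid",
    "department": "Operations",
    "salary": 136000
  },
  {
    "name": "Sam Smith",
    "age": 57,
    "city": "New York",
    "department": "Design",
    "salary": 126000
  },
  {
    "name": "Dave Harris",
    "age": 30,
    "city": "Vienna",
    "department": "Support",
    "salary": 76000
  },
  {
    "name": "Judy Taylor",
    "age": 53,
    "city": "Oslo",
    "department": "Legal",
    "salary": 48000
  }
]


Original: 5 records with fields: name, age, city, department, salary
Keep: ['city', 'name']
Drop: ['age', 'department', 'salary']
Result: 5 records, 2 fields each

[
  {
    "city": "Cairo",
    "name": "Eve White"
  },
  {
    "city": "Madrid",
    "name": "Bob White"
  },
  {
    "city": "New York",
    "name": "Sam Smith"
  },
  {
    "city": "Vienna",
    "name": "Dave Harris"
  },
  {
    "city": "Oslo",
    "name": "Judy Taylor"
  }
]


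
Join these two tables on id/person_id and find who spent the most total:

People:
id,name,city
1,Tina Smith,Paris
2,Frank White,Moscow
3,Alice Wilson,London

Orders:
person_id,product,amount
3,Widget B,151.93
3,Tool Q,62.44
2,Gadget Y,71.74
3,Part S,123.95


Join on: people.id = orders.person_id

Joined rows:
  Alice Wilson (London) bought Widget B for $151.93
  Alice Wilson (London) bought Tool Q for $62.44
  Frank White (Moscow) bought Gadget Y for $71.74
  Alice Wilson (London) bought Part S for $123.95

Total per person:
  Alice Wilson: $338.32
  Frank White: $71.74

Top spender: Alice Wilson ($338.32)

Alice Wilson ($338.32)


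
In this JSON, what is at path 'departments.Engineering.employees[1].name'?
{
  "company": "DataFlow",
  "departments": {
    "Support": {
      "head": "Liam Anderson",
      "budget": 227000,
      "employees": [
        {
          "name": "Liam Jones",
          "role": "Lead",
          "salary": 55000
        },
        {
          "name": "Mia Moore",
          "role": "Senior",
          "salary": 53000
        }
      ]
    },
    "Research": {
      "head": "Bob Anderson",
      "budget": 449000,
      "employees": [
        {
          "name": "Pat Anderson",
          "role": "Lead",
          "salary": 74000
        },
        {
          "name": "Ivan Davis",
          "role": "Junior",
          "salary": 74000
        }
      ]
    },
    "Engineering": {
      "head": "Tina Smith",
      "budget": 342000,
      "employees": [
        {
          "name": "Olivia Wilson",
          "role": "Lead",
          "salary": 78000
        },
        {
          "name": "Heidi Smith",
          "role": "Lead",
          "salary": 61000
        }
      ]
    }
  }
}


Path: departments.Engineering.employees[1].name

Navigate:
  -> departments
  -> Engineering
  -> employees[1].name = 'Heidi Smith'

Heidi Smith


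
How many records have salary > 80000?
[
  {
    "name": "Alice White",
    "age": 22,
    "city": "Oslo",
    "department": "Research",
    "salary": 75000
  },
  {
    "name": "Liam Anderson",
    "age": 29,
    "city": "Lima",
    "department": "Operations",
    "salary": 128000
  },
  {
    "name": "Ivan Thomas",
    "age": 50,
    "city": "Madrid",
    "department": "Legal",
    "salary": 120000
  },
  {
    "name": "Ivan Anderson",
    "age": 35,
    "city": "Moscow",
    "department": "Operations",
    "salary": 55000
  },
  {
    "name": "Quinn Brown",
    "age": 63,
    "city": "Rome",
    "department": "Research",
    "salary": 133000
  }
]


Data: 5 records
Condition: salary > 80000

Checking each record:
  Alice White: 75000
  Liam Anderson: 128000 MATCH
  Ivan Thomas: 120000 MATCH
  Ivan Anderson: 55000
  Quinn Brown: 133000 MATCH

Count: 3

3


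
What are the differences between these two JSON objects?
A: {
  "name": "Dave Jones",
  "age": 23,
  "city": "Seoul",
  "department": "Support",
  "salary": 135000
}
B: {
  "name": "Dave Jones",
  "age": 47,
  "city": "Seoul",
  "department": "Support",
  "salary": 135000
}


Comparing each field (in key order):
  name: same
  age: DIFFERENT
  city: same
  department: same
  salary: same
Differences:
  age: 23 -> 47

1 field(s) changed

1 change: age


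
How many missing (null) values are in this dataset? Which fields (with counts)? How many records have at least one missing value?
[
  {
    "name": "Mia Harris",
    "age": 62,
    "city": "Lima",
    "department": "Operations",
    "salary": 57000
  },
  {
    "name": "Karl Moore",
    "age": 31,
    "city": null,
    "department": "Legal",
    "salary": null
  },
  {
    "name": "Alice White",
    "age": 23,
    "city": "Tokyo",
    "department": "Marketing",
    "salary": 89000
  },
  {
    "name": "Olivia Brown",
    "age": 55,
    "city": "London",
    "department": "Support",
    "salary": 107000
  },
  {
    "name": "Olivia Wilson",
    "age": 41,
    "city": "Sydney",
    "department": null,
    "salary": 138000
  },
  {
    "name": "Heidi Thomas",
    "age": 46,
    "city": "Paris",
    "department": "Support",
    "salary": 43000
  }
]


Checking for missing (null) values in 6 records:

  Mia Harris: complete
  Karl Moore: city, salary
  Alice White: complete
  Olivia Brown: complete
  Olivia Wilson: department
  Heidi Thomas: complete

Per field:
  name: 0 missing
  age: 0 missing
  city: 1 missing
  department: 1 missing
  salary: 1 missing

Total missing values: 3
Records with any missing: 2

3 missing values (city: 1, department: 1, salary: 1); 2 incomplete records


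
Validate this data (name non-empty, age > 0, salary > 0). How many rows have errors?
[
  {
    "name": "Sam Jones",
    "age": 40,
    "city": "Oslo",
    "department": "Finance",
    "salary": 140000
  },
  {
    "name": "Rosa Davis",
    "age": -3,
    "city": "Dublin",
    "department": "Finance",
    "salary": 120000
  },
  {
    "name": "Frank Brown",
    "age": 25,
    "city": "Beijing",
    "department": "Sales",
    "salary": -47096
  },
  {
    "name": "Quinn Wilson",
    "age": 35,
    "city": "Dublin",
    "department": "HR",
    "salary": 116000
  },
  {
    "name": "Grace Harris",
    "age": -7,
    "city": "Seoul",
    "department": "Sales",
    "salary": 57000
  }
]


Validating 5 records:
Rules: name non-empty, age > 0, salary > 0

  Row 1 (Sam Jones): OK
  Row 2 (Rosa Davis): negative age: -3
  Row 3 (Frank Brown): negative salary: -47096
  Row 4 (Quinn Wilson): OK
  Row 5 (Grace Harris): negative age: -7

Total errors: 3

3 errors


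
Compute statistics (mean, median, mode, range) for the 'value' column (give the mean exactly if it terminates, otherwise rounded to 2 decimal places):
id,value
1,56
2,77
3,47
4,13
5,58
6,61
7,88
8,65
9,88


Data: [56, 77, 47, 13, 58, 61, 88, 65, 88]
Count: 9
Sum: 553
Mean: 553/9 ≈ 61.44 (rounded to 2 decimal places)
Sorted: [13, 47, 56, 58, 61, 65, 77, 88, 88]
Median: 61.0
Mode: 88 (2 times)
Range: 88 - 13 = 75
Min: 13, Max: 88

mean≈61.44, median=61.0, mode=88, range=75


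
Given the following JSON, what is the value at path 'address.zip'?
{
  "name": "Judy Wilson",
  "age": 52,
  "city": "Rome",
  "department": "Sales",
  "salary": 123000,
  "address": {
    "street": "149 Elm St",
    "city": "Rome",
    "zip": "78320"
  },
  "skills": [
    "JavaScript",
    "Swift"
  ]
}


Query: address.zip
Path: address -> zip
Value: 78320

78320


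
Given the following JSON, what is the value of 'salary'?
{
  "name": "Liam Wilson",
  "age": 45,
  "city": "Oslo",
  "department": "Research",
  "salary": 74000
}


Looking up field 'salary'
Value: 74000

74000


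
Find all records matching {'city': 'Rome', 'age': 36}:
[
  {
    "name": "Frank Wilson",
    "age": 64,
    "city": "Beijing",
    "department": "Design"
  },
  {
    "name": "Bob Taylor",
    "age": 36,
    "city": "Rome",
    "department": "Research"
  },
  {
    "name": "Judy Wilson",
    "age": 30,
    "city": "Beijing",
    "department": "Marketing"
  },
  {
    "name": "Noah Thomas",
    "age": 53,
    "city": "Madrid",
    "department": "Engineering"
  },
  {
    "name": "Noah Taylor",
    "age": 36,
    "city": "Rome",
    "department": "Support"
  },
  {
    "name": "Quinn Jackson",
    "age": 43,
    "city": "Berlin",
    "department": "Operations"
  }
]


Search criteria: {'city': 'Rome', 'age': 36}

Checking 6 records:
  Frank Wilson: {city: Beijing, age: 64}
  Bob Taylor: {city: Rome, age: 36} <-- MATCH
  Judy Wilson: {city: Beijing, age: 30}
  Noah Thomas: {city: Madrid, age: 53}
  Noah Taylor: {city: Rome, age: 36} <-- MATCH
  Quinn Jackson: {city: Berlin, age: 43}

Matches: ["Bob Taylor", "Noah Taylor"]

["Bob Taylor", "Noah Taylor"]


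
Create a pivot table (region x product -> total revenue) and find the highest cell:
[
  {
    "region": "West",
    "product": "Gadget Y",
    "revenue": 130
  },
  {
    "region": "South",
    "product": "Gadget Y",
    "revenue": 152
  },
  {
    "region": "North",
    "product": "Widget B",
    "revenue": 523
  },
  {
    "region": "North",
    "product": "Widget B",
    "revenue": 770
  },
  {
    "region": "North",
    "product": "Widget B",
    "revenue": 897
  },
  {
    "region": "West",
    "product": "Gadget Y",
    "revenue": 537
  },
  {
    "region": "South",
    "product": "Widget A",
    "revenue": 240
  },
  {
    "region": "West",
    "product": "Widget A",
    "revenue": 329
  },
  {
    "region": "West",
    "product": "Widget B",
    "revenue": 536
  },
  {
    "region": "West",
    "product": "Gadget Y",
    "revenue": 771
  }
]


Pivot: region (rows) x product (columns) -> total revenue

     Gadget Y      Widget A      Widget B    
North            0             0          2190  
South          152           240             0  
West          1438           329           536  

Highest: North / Widget B = $2190

North / Widget B = $2190


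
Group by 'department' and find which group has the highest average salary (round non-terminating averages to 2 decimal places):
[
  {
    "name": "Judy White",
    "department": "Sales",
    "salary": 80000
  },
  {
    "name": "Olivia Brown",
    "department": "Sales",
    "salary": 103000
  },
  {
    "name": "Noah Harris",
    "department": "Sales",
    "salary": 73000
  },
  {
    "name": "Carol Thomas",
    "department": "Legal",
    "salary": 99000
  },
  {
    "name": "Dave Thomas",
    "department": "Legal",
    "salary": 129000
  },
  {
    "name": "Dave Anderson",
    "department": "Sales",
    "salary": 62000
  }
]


Group by: department

Groups:
  Legal: 2 people, avg salary = 228000/2 = $114000
  Sales: 4 people, avg salary = 318000/4 = $79500

Highest average salary: Legal ($114000)

Legal ($114000)


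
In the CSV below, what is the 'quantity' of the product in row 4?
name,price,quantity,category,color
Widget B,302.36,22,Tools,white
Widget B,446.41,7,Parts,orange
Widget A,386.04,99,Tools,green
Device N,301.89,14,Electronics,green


Query: Row 4 ('Device N'), column 'quantity'
Value: 14

14


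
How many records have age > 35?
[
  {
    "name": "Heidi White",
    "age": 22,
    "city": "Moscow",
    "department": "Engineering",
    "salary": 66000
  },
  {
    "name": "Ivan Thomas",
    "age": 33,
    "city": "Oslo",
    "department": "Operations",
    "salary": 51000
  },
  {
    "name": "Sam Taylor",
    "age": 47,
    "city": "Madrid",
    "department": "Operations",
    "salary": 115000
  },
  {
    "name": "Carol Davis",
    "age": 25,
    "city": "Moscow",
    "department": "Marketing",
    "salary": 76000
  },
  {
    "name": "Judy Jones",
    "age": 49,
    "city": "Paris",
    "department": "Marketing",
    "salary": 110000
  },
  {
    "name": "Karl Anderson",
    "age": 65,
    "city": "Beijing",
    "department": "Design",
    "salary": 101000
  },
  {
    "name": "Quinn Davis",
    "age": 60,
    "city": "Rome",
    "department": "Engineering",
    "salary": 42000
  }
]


Data: 7 records
Condition: age > 35

Checking each record:
  Heidi White: 22
  Ivan Thomas: 33
  Sam Taylor: 47 MATCH
  Carol Davis: 25
  Judy Jones: 49 MATCH
  Karl Anderson: 65 MATCH
  Quinn Davis: 60 MATCH

Count: 4

4


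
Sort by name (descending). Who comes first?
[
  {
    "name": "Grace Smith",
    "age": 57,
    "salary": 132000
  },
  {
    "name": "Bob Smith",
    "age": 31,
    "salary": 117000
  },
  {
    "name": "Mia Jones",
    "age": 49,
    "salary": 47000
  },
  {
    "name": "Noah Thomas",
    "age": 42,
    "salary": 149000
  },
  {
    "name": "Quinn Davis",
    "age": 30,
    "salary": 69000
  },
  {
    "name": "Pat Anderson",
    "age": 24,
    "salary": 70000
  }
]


Sort by: name (descending)

Sorted order:
  1. Quinn Davis (name = Quinn Davis)
  2. Pat Anderson (name = Pat Anderson)
  3. Noah Thomas (name = Noah Thomas)
  4. Mia Jones (name = Mia Jones)
  5. Grace Smith (name = Grace Smith)
  6. Bob Smith (name = Bob Smith)

First: Quinn Davis

Quinn Davis


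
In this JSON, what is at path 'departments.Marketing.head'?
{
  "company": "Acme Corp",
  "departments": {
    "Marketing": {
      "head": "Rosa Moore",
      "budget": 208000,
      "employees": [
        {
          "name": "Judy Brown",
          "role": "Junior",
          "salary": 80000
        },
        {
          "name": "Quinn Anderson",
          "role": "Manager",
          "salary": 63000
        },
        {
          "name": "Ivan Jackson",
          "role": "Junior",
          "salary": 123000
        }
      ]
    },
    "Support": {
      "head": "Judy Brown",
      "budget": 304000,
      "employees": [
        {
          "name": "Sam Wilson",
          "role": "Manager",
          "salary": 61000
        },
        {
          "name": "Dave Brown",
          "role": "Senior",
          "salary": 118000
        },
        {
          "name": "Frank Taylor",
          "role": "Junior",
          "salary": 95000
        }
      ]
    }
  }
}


Path: departments.Marketing.head

Navigate:
  -> departments
  -> Marketing
  -> head = 'Rosa Moore'

Rosa Moore


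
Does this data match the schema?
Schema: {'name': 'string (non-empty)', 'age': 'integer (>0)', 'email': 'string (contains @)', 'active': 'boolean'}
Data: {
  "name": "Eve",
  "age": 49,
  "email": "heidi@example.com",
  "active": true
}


Validating each field against schema:
  name: OK (non-empty string)
  age: OK (positive integer)
  email: OK (string with @)
  active: OK (boolean)

Result: VALID

VALID


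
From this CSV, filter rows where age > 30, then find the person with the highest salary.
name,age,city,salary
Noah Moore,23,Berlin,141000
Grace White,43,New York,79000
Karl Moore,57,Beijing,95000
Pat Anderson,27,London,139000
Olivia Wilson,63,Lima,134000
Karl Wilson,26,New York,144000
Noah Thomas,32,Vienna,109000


Filter: age > 30
Sort by: salary (descending)

Filtered records (4):
  Olivia Wilson, age 63, salary $134000
  Noah Thomas, age 32, salary $109000
  Karl Moore, age 57, salary $95000
  Grace White, age 43, salary $79000

Highest salary: Olivia Wilson ($134000)

Olivia Wilson
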